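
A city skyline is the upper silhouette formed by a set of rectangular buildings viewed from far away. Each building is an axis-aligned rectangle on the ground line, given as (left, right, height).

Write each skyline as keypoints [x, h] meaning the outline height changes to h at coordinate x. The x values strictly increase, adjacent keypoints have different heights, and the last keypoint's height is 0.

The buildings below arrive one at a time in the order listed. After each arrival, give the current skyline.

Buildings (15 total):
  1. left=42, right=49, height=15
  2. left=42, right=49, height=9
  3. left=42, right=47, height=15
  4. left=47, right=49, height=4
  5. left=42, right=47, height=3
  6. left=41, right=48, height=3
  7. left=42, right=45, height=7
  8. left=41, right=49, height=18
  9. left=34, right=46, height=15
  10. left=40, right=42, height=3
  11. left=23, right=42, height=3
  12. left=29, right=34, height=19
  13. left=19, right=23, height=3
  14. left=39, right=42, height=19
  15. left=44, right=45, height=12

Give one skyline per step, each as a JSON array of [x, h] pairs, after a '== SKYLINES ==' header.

== SKYLINES ==
[[42,15],[49,0]]
[[42,15],[49,0]]
[[42,15],[49,0]]
[[42,15],[49,0]]
[[42,15],[49,0]]
[[41,3],[42,15],[49,0]]
[[41,3],[42,15],[49,0]]
[[41,18],[49,0]]
[[34,15],[41,18],[49,0]]
[[34,15],[41,18],[49,0]]
[[23,3],[34,15],[41,18],[49,0]]
[[23,3],[29,19],[34,15],[41,18],[49,0]]
[[19,3],[29,19],[34,15],[41,18],[49,0]]
[[19,3],[29,19],[34,15],[39,19],[42,18],[49,0]]
[[19,3],[29,19],[34,15],[39,19],[42,18],[49,0]]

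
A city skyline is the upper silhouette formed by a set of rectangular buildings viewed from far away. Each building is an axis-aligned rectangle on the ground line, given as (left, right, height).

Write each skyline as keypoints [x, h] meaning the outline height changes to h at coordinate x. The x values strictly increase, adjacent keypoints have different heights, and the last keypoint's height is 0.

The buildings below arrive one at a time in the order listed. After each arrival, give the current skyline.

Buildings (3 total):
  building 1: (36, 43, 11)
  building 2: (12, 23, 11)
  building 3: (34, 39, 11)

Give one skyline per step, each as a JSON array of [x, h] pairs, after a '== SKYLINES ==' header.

== SKYLINES ==
[[36,11],[43,0]]
[[12,11],[23,0],[36,11],[43,0]]
[[12,11],[23,0],[34,11],[43,0]]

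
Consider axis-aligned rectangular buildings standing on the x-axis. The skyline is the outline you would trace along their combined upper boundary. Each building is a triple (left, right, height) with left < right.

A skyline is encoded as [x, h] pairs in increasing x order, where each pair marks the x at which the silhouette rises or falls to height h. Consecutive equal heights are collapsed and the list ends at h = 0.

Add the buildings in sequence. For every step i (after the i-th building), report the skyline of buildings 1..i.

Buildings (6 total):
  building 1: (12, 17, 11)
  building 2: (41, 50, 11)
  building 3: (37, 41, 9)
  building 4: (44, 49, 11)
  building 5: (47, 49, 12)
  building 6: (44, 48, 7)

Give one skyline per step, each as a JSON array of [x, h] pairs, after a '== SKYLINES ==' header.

== SKYLINES ==
[[12,11],[17,0]]
[[12,11],[17,0],[41,11],[50,0]]
[[12,11],[17,0],[37,9],[41,11],[50,0]]
[[12,11],[17,0],[37,9],[41,11],[50,0]]
[[12,11],[17,0],[37,9],[41,11],[47,12],[49,11],[50,0]]
[[12,11],[17,0],[37,9],[41,11],[47,12],[49,11],[50,0]]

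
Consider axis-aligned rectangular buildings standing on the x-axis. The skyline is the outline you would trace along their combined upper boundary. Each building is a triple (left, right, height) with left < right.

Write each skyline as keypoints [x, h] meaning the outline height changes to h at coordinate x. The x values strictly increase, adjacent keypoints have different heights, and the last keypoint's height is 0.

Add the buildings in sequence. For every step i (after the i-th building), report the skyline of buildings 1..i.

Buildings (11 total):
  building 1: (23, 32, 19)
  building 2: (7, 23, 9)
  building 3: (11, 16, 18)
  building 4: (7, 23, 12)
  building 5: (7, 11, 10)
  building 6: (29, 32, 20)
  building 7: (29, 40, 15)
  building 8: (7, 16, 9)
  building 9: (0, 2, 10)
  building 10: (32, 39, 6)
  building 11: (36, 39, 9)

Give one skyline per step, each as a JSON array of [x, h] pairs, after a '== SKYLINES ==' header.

== SKYLINES ==
[[23,19],[32,0]]
[[7,9],[23,19],[32,0]]
[[7,9],[11,18],[16,9],[23,19],[32,0]]
[[7,12],[11,18],[16,12],[23,19],[32,0]]
[[7,12],[11,18],[16,12],[23,19],[32,0]]
[[7,12],[11,18],[16,12],[23,19],[29,20],[32,0]]
[[7,12],[11,18],[16,12],[23,19],[29,20],[32,15],[40,0]]
[[7,12],[11,18],[16,12],[23,19],[29,20],[32,15],[40,0]]
[[0,10],[2,0],[7,12],[11,18],[16,12],[23,19],[29,20],[32,15],[40,0]]
[[0,10],[2,0],[7,12],[11,18],[16,12],[23,19],[29,20],[32,15],[40,0]]
[[0,10],[2,0],[7,12],[11,18],[16,12],[23,19],[29,20],[32,15],[40,0]]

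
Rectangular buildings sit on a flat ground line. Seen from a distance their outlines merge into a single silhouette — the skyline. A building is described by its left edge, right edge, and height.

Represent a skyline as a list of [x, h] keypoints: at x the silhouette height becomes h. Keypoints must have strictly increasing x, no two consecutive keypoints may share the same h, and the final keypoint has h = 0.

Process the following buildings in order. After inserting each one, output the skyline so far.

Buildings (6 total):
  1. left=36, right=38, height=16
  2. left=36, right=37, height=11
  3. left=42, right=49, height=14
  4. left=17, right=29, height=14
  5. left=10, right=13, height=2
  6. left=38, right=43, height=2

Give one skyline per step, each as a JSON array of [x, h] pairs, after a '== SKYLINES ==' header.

== SKYLINES ==
[[36,16],[38,0]]
[[36,16],[38,0]]
[[36,16],[38,0],[42,14],[49,0]]
[[17,14],[29,0],[36,16],[38,0],[42,14],[49,0]]
[[10,2],[13,0],[17,14],[29,0],[36,16],[38,0],[42,14],[49,0]]
[[10,2],[13,0],[17,14],[29,0],[36,16],[38,2],[42,14],[49,0]]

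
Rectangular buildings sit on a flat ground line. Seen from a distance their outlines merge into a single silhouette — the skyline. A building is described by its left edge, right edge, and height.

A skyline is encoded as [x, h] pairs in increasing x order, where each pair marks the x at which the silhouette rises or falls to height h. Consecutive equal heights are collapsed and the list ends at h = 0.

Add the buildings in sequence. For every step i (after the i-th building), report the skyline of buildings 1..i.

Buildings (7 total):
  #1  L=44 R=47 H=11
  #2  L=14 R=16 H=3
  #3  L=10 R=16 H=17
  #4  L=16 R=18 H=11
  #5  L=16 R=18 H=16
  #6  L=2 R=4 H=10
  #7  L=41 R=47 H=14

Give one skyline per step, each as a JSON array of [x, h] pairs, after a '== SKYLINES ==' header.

== SKYLINES ==
[[44,11],[47,0]]
[[14,3],[16,0],[44,11],[47,0]]
[[10,17],[16,0],[44,11],[47,0]]
[[10,17],[16,11],[18,0],[44,11],[47,0]]
[[10,17],[16,16],[18,0],[44,11],[47,0]]
[[2,10],[4,0],[10,17],[16,16],[18,0],[44,11],[47,0]]
[[2,10],[4,0],[10,17],[16,16],[18,0],[41,14],[47,0]]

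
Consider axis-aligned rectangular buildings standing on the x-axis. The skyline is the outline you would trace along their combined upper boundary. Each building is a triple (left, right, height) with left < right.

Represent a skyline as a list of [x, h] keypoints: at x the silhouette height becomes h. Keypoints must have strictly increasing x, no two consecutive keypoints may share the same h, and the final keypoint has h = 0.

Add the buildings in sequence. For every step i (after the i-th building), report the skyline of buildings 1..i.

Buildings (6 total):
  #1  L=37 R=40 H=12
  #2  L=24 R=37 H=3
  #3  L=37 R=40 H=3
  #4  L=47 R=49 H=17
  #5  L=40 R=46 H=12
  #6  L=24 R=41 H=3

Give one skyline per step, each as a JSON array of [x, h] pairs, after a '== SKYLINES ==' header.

== SKYLINES ==
[[37,12],[40,0]]
[[24,3],[37,12],[40,0]]
[[24,3],[37,12],[40,0]]
[[24,3],[37,12],[40,0],[47,17],[49,0]]
[[24,3],[37,12],[46,0],[47,17],[49,0]]
[[24,3],[37,12],[46,0],[47,17],[49,0]]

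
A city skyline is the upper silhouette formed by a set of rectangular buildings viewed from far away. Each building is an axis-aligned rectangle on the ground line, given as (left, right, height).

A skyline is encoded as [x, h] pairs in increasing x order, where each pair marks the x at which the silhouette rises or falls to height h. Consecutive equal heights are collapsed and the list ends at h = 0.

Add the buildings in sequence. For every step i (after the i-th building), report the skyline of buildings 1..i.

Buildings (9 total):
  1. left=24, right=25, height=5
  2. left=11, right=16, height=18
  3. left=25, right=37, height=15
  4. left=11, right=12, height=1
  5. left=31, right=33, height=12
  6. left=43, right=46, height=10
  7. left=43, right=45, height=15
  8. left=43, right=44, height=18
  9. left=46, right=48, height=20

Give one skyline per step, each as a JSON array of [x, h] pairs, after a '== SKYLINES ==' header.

== SKYLINES ==
[[24,5],[25,0]]
[[11,18],[16,0],[24,5],[25,0]]
[[11,18],[16,0],[24,5],[25,15],[37,0]]
[[11,18],[16,0],[24,5],[25,15],[37,0]]
[[11,18],[16,0],[24,5],[25,15],[37,0]]
[[11,18],[16,0],[24,5],[25,15],[37,0],[43,10],[46,0]]
[[11,18],[16,0],[24,5],[25,15],[37,0],[43,15],[45,10],[46,0]]
[[11,18],[16,0],[24,5],[25,15],[37,0],[43,18],[44,15],[45,10],[46,0]]
[[11,18],[16,0],[24,5],[25,15],[37,0],[43,18],[44,15],[45,10],[46,20],[48,0]]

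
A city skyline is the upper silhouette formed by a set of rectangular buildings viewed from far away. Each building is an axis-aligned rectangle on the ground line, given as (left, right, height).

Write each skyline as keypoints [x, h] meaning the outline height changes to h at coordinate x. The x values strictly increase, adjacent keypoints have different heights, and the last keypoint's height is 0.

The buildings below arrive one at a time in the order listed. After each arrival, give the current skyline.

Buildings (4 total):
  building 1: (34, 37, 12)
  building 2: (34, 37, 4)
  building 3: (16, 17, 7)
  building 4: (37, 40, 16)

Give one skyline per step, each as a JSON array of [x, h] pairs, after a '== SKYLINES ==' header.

== SKYLINES ==
[[34,12],[37,0]]
[[34,12],[37,0]]
[[16,7],[17,0],[34,12],[37,0]]
[[16,7],[17,0],[34,12],[37,16],[40,0]]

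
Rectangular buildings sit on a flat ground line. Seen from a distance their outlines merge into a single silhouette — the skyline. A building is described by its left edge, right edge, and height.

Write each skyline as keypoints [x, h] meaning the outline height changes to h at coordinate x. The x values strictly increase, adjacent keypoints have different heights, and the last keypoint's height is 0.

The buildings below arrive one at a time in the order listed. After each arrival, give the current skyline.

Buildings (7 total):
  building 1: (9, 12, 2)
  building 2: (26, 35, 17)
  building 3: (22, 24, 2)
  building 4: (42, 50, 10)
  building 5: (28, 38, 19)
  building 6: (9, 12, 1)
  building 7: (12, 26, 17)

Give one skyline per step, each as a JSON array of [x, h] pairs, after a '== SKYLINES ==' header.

== SKYLINES ==
[[9,2],[12,0]]
[[9,2],[12,0],[26,17],[35,0]]
[[9,2],[12,0],[22,2],[24,0],[26,17],[35,0]]
[[9,2],[12,0],[22,2],[24,0],[26,17],[35,0],[42,10],[50,0]]
[[9,2],[12,0],[22,2],[24,0],[26,17],[28,19],[38,0],[42,10],[50,0]]
[[9,2],[12,0],[22,2],[24,0],[26,17],[28,19],[38,0],[42,10],[50,0]]
[[9,2],[12,17],[28,19],[38,0],[42,10],[50,0]]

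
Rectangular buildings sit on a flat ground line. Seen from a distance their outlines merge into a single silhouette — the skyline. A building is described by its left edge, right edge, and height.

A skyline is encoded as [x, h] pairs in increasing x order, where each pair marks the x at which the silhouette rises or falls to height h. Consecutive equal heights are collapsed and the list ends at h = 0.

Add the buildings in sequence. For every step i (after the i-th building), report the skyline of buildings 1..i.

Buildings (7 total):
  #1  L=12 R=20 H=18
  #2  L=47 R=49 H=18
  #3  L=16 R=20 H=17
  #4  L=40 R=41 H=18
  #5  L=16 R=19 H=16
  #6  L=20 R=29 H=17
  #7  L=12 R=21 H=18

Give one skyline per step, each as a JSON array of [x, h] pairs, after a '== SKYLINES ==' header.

== SKYLINES ==
[[12,18],[20,0]]
[[12,18],[20,0],[47,18],[49,0]]
[[12,18],[20,0],[47,18],[49,0]]
[[12,18],[20,0],[40,18],[41,0],[47,18],[49,0]]
[[12,18],[20,0],[40,18],[41,0],[47,18],[49,0]]
[[12,18],[20,17],[29,0],[40,18],[41,0],[47,18],[49,0]]
[[12,18],[21,17],[29,0],[40,18],[41,0],[47,18],[49,0]]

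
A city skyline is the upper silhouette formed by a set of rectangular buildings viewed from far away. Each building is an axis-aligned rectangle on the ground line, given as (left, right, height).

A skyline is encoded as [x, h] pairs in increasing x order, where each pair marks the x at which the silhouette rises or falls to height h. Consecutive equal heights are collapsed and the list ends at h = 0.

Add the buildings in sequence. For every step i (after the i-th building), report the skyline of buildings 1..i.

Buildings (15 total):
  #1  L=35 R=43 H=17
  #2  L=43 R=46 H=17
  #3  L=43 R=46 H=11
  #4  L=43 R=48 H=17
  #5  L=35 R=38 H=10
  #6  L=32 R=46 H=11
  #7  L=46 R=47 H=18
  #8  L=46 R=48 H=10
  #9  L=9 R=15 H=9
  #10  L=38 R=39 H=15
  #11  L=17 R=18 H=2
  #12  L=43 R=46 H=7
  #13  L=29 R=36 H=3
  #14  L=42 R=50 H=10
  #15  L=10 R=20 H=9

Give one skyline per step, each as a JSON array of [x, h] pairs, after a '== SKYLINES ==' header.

== SKYLINES ==
[[35,17],[43,0]]
[[35,17],[46,0]]
[[35,17],[46,0]]
[[35,17],[48,0]]
[[35,17],[48,0]]
[[32,11],[35,17],[48,0]]
[[32,11],[35,17],[46,18],[47,17],[48,0]]
[[32,11],[35,17],[46,18],[47,17],[48,0]]
[[9,9],[15,0],[32,11],[35,17],[46,18],[47,17],[48,0]]
[[9,9],[15,0],[32,11],[35,17],[46,18],[47,17],[48,0]]
[[9,9],[15,0],[17,2],[18,0],[32,11],[35,17],[46,18],[47,17],[48,0]]
[[9,9],[15,0],[17,2],[18,0],[32,11],[35,17],[46,18],[47,17],[48,0]]
[[9,9],[15,0],[17,2],[18,0],[29,3],[32,11],[35,17],[46,18],[47,17],[48,0]]
[[9,9],[15,0],[17,2],[18,0],[29,3],[32,11],[35,17],[46,18],[47,17],[48,10],[50,0]]
[[9,9],[20,0],[29,3],[32,11],[35,17],[46,18],[47,17],[48,10],[50,0]]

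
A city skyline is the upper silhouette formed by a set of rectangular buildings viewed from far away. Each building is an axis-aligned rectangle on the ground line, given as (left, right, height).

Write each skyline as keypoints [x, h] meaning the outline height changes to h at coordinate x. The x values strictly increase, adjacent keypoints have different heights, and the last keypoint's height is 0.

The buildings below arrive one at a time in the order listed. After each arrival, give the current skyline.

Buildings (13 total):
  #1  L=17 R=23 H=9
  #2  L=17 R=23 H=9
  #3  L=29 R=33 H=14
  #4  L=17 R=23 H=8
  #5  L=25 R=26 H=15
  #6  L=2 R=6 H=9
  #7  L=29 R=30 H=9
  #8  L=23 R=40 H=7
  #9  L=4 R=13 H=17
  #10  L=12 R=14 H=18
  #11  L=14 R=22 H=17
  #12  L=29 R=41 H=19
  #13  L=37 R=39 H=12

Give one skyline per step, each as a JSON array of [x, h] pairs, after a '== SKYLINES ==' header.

== SKYLINES ==
[[17,9],[23,0]]
[[17,9],[23,0]]
[[17,9],[23,0],[29,14],[33,0]]
[[17,9],[23,0],[29,14],[33,0]]
[[17,9],[23,0],[25,15],[26,0],[29,14],[33,0]]
[[2,9],[6,0],[17,9],[23,0],[25,15],[26,0],[29,14],[33,0]]
[[2,9],[6,0],[17,9],[23,0],[25,15],[26,0],[29,14],[33,0]]
[[2,9],[6,0],[17,9],[23,7],[25,15],[26,7],[29,14],[33,7],[40,0]]
[[2,9],[4,17],[13,0],[17,9],[23,7],[25,15],[26,7],[29,14],[33,7],[40,0]]
[[2,9],[4,17],[12,18],[14,0],[17,9],[23,7],[25,15],[26,7],[29,14],[33,7],[40,0]]
[[2,9],[4,17],[12,18],[14,17],[22,9],[23,7],[25,15],[26,7],[29,14],[33,7],[40,0]]
[[2,9],[4,17],[12,18],[14,17],[22,9],[23,7],[25,15],[26,7],[29,19],[41,0]]
[[2,9],[4,17],[12,18],[14,17],[22,9],[23,7],[25,15],[26,7],[29,19],[41,0]]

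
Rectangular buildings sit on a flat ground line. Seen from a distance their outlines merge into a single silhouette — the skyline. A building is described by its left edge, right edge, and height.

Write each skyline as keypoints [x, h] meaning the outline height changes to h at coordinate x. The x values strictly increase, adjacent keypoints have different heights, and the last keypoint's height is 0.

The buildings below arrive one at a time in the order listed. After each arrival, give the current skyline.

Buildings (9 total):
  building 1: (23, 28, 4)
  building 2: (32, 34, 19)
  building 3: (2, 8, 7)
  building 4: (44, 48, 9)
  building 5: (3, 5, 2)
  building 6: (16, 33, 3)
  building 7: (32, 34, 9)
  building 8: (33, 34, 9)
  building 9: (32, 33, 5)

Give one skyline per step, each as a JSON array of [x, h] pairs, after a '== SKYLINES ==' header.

== SKYLINES ==
[[23,4],[28,0]]
[[23,4],[28,0],[32,19],[34,0]]
[[2,7],[8,0],[23,4],[28,0],[32,19],[34,0]]
[[2,7],[8,0],[23,4],[28,0],[32,19],[34,0],[44,9],[48,0]]
[[2,7],[8,0],[23,4],[28,0],[32,19],[34,0],[44,9],[48,0]]
[[2,7],[8,0],[16,3],[23,4],[28,3],[32,19],[34,0],[44,9],[48,0]]
[[2,7],[8,0],[16,3],[23,4],[28,3],[32,19],[34,0],[44,9],[48,0]]
[[2,7],[8,0],[16,3],[23,4],[28,3],[32,19],[34,0],[44,9],[48,0]]
[[2,7],[8,0],[16,3],[23,4],[28,3],[32,19],[34,0],[44,9],[48,0]]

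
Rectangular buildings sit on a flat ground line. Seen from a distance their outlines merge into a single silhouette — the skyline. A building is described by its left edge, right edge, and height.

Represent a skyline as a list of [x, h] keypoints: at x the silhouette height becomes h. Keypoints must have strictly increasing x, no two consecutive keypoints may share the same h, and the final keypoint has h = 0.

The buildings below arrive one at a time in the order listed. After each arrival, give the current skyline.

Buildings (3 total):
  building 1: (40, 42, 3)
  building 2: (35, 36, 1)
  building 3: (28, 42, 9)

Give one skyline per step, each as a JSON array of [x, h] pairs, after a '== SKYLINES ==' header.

== SKYLINES ==
[[40,3],[42,0]]
[[35,1],[36,0],[40,3],[42,0]]
[[28,9],[42,0]]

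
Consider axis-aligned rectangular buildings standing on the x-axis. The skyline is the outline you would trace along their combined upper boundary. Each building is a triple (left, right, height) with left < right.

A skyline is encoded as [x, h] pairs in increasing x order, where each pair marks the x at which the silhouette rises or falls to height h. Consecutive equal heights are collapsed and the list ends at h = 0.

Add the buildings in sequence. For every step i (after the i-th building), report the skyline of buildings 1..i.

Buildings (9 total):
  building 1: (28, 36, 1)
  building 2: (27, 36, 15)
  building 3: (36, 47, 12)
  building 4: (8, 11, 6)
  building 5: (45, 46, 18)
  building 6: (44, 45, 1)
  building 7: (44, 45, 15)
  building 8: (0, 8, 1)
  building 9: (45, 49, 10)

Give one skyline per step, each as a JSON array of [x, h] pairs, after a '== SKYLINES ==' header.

== SKYLINES ==
[[28,1],[36,0]]
[[27,15],[36,0]]
[[27,15],[36,12],[47,0]]
[[8,6],[11,0],[27,15],[36,12],[47,0]]
[[8,6],[11,0],[27,15],[36,12],[45,18],[46,12],[47,0]]
[[8,6],[11,0],[27,15],[36,12],[45,18],[46,12],[47,0]]
[[8,6],[11,0],[27,15],[36,12],[44,15],[45,18],[46,12],[47,0]]
[[0,1],[8,6],[11,0],[27,15],[36,12],[44,15],[45,18],[46,12],[47,0]]
[[0,1],[8,6],[11,0],[27,15],[36,12],[44,15],[45,18],[46,12],[47,10],[49,0]]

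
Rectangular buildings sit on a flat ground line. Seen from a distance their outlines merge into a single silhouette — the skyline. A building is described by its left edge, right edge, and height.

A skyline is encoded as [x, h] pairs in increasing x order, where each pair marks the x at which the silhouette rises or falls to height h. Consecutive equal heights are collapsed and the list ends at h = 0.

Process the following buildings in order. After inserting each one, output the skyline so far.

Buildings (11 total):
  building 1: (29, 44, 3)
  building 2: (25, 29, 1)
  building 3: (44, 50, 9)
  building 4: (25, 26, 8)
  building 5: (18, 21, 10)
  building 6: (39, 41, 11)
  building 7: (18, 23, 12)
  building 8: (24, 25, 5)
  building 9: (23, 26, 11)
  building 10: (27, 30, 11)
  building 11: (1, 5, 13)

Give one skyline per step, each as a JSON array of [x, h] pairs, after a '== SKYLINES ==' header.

== SKYLINES ==
[[29,3],[44,0]]
[[25,1],[29,3],[44,0]]
[[25,1],[29,3],[44,9],[50,0]]
[[25,8],[26,1],[29,3],[44,9],[50,0]]
[[18,10],[21,0],[25,8],[26,1],[29,3],[44,9],[50,0]]
[[18,10],[21,0],[25,8],[26,1],[29,3],[39,11],[41,3],[44,9],[50,0]]
[[18,12],[23,0],[25,8],[26,1],[29,3],[39,11],[41,3],[44,9],[50,0]]
[[18,12],[23,0],[24,5],[25,8],[26,1],[29,3],[39,11],[41,3],[44,9],[50,0]]
[[18,12],[23,11],[26,1],[29,3],[39,11],[41,3],[44,9],[50,0]]
[[18,12],[23,11],[26,1],[27,11],[30,3],[39,11],[41,3],[44,9],[50,0]]
[[1,13],[5,0],[18,12],[23,11],[26,1],[27,11],[30,3],[39,11],[41,3],[44,9],[50,0]]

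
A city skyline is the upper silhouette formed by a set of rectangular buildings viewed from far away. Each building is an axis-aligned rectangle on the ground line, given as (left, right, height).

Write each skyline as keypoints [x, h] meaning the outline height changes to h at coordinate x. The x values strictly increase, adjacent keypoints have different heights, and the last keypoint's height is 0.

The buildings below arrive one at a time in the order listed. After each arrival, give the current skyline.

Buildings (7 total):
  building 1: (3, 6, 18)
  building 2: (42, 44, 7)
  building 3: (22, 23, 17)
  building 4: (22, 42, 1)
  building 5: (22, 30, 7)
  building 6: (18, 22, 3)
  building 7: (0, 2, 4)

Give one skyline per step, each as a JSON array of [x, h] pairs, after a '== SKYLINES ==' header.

== SKYLINES ==
[[3,18],[6,0]]
[[3,18],[6,0],[42,7],[44,0]]
[[3,18],[6,0],[22,17],[23,0],[42,7],[44,0]]
[[3,18],[6,0],[22,17],[23,1],[42,7],[44,0]]
[[3,18],[6,0],[22,17],[23,7],[30,1],[42,7],[44,0]]
[[3,18],[6,0],[18,3],[22,17],[23,7],[30,1],[42,7],[44,0]]
[[0,4],[2,0],[3,18],[6,0],[18,3],[22,17],[23,7],[30,1],[42,7],[44,0]]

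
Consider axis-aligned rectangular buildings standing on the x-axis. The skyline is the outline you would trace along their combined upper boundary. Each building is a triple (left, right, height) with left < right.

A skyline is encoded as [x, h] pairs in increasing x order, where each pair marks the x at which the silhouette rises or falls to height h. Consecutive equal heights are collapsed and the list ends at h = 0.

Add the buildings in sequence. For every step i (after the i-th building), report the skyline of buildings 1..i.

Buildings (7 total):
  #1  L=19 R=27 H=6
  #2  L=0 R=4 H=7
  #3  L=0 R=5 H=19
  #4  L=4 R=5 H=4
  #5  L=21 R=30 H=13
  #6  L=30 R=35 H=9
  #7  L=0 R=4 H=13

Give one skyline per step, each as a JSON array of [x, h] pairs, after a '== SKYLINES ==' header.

== SKYLINES ==
[[19,6],[27,0]]
[[0,7],[4,0],[19,6],[27,0]]
[[0,19],[5,0],[19,6],[27,0]]
[[0,19],[5,0],[19,6],[27,0]]
[[0,19],[5,0],[19,6],[21,13],[30,0]]
[[0,19],[5,0],[19,6],[21,13],[30,9],[35,0]]
[[0,19],[5,0],[19,6],[21,13],[30,9],[35,0]]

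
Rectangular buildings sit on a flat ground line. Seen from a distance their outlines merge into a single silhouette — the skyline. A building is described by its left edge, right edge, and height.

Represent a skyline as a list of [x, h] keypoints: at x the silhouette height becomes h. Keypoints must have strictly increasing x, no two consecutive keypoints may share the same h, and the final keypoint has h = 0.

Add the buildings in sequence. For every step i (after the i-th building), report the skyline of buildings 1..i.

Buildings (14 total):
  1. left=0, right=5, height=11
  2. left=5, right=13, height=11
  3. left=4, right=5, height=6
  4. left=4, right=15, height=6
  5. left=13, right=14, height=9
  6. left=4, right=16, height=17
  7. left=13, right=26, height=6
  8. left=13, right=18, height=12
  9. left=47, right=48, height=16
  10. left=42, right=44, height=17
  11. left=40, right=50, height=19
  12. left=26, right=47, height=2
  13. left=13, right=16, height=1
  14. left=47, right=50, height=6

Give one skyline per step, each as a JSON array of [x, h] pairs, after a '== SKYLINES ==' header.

== SKYLINES ==
[[0,11],[5,0]]
[[0,11],[13,0]]
[[0,11],[13,0]]
[[0,11],[13,6],[15,0]]
[[0,11],[13,9],[14,6],[15,0]]
[[0,11],[4,17],[16,0]]
[[0,11],[4,17],[16,6],[26,0]]
[[0,11],[4,17],[16,12],[18,6],[26,0]]
[[0,11],[4,17],[16,12],[18,6],[26,0],[47,16],[48,0]]
[[0,11],[4,17],[16,12],[18,6],[26,0],[42,17],[44,0],[47,16],[48,0]]
[[0,11],[4,17],[16,12],[18,6],[26,0],[40,19],[50,0]]
[[0,11],[4,17],[16,12],[18,6],[26,2],[40,19],[50,0]]
[[0,11],[4,17],[16,12],[18,6],[26,2],[40,19],[50,0]]
[[0,11],[4,17],[16,12],[18,6],[26,2],[40,19],[50,0]]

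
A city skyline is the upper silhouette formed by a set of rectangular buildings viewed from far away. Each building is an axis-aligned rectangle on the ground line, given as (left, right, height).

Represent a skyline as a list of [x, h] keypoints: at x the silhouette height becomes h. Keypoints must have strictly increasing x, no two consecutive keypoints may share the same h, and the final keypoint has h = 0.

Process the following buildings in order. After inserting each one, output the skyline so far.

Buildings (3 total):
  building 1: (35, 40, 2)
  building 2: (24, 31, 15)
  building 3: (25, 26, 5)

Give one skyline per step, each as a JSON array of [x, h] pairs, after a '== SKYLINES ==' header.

== SKYLINES ==
[[35,2],[40,0]]
[[24,15],[31,0],[35,2],[40,0]]
[[24,15],[31,0],[35,2],[40,0]]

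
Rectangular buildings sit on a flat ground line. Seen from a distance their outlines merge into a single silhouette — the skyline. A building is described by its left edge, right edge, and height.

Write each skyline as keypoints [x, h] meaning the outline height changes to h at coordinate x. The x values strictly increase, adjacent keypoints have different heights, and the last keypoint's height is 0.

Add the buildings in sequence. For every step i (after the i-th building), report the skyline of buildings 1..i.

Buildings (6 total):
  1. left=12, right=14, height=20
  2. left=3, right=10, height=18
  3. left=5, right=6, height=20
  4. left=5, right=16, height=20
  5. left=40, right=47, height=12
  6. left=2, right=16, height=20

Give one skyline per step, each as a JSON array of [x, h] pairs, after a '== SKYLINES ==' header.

== SKYLINES ==
[[12,20],[14,0]]
[[3,18],[10,0],[12,20],[14,0]]
[[3,18],[5,20],[6,18],[10,0],[12,20],[14,0]]
[[3,18],[5,20],[16,0]]
[[3,18],[5,20],[16,0],[40,12],[47,0]]
[[2,20],[16,0],[40,12],[47,0]]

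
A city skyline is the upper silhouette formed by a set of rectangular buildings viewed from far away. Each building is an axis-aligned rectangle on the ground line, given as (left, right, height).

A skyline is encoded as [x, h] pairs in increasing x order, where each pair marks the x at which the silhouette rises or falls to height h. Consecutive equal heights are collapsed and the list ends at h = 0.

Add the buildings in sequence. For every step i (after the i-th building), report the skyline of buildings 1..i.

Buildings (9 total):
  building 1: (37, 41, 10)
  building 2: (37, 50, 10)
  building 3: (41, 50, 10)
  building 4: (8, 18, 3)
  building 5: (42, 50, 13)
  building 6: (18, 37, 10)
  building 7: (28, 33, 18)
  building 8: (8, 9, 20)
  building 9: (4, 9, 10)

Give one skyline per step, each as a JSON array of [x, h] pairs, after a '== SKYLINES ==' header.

== SKYLINES ==
[[37,10],[41,0]]
[[37,10],[50,0]]
[[37,10],[50,0]]
[[8,3],[18,0],[37,10],[50,0]]
[[8,3],[18,0],[37,10],[42,13],[50,0]]
[[8,3],[18,10],[42,13],[50,0]]
[[8,3],[18,10],[28,18],[33,10],[42,13],[50,0]]
[[8,20],[9,3],[18,10],[28,18],[33,10],[42,13],[50,0]]
[[4,10],[8,20],[9,3],[18,10],[28,18],[33,10],[42,13],[50,0]]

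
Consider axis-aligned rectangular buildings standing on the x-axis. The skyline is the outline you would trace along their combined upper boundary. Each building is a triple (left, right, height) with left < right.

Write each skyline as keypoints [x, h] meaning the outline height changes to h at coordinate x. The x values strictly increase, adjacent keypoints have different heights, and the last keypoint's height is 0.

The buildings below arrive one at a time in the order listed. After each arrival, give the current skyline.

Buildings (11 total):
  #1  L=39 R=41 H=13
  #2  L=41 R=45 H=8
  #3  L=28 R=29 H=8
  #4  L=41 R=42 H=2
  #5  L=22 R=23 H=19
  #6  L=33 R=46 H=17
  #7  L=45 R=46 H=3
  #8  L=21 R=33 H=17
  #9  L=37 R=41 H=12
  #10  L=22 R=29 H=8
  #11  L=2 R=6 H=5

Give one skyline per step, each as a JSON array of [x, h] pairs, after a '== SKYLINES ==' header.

== SKYLINES ==
[[39,13],[41,0]]
[[39,13],[41,8],[45,0]]
[[28,8],[29,0],[39,13],[41,8],[45,0]]
[[28,8],[29,0],[39,13],[41,8],[45,0]]
[[22,19],[23,0],[28,8],[29,0],[39,13],[41,8],[45,0]]
[[22,19],[23,0],[28,8],[29,0],[33,17],[46,0]]
[[22,19],[23,0],[28,8],[29,0],[33,17],[46,0]]
[[21,17],[22,19],[23,17],[46,0]]
[[21,17],[22,19],[23,17],[46,0]]
[[21,17],[22,19],[23,17],[46,0]]
[[2,5],[6,0],[21,17],[22,19],[23,17],[46,0]]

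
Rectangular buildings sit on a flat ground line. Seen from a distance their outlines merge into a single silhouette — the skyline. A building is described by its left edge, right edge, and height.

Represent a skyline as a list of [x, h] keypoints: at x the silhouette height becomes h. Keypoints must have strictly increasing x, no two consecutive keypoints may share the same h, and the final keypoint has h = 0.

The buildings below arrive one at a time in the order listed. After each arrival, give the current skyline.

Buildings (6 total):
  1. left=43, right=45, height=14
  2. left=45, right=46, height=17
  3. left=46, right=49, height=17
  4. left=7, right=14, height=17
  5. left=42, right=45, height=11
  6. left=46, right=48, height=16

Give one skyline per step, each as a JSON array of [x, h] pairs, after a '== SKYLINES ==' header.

== SKYLINES ==
[[43,14],[45,0]]
[[43,14],[45,17],[46,0]]
[[43,14],[45,17],[49,0]]
[[7,17],[14,0],[43,14],[45,17],[49,0]]
[[7,17],[14,0],[42,11],[43,14],[45,17],[49,0]]
[[7,17],[14,0],[42,11],[43,14],[45,17],[49,0]]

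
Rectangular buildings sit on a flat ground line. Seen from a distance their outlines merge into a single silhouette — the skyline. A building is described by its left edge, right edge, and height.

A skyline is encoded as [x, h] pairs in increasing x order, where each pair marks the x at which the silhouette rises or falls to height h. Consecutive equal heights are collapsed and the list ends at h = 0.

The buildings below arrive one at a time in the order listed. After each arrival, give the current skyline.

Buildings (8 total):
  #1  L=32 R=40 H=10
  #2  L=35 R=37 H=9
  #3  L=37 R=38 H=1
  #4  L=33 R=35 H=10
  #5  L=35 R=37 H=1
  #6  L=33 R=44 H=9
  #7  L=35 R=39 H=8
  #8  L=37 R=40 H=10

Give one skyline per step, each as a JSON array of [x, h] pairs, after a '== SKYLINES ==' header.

== SKYLINES ==
[[32,10],[40,0]]
[[32,10],[40,0]]
[[32,10],[40,0]]
[[32,10],[40,0]]
[[32,10],[40,0]]
[[32,10],[40,9],[44,0]]
[[32,10],[40,9],[44,0]]
[[32,10],[40,9],[44,0]]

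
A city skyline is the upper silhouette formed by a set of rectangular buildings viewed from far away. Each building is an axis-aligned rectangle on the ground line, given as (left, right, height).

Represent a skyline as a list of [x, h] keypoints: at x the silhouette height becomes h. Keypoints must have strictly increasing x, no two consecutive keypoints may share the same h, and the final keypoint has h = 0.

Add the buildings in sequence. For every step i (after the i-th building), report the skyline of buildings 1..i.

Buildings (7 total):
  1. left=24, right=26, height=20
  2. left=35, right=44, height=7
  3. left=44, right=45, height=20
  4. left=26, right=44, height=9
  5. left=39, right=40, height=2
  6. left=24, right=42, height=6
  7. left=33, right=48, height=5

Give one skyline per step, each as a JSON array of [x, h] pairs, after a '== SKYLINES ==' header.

== SKYLINES ==
[[24,20],[26,0]]
[[24,20],[26,0],[35,7],[44,0]]
[[24,20],[26,0],[35,7],[44,20],[45,0]]
[[24,20],[26,9],[44,20],[45,0]]
[[24,20],[26,9],[44,20],[45,0]]
[[24,20],[26,9],[44,20],[45,0]]
[[24,20],[26,9],[44,20],[45,5],[48,0]]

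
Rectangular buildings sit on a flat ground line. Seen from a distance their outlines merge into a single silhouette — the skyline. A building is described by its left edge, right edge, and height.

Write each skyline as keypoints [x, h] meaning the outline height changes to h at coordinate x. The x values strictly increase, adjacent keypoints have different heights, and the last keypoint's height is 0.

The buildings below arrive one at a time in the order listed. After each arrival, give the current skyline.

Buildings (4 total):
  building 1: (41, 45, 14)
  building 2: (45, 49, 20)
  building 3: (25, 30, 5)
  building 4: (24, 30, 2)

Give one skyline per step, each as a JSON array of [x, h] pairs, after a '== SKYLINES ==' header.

== SKYLINES ==
[[41,14],[45,0]]
[[41,14],[45,20],[49,0]]
[[25,5],[30,0],[41,14],[45,20],[49,0]]
[[24,2],[25,5],[30,0],[41,14],[45,20],[49,0]]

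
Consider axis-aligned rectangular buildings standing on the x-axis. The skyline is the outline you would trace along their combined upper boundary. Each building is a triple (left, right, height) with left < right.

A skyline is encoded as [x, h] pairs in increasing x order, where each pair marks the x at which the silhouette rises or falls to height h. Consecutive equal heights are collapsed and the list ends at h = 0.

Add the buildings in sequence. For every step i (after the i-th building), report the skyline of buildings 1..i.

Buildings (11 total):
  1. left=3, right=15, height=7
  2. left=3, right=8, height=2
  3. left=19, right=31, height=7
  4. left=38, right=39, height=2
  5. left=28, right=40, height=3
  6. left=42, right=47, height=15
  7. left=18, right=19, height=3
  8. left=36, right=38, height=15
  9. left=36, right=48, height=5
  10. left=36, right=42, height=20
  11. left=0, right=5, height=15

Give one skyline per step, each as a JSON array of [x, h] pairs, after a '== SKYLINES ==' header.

== SKYLINES ==
[[3,7],[15,0]]
[[3,7],[15,0]]
[[3,7],[15,0],[19,7],[31,0]]
[[3,7],[15,0],[19,7],[31,0],[38,2],[39,0]]
[[3,7],[15,0],[19,7],[31,3],[40,0]]
[[3,7],[15,0],[19,7],[31,3],[40,0],[42,15],[47,0]]
[[3,7],[15,0],[18,3],[19,7],[31,3],[40,0],[42,15],[47,0]]
[[3,7],[15,0],[18,3],[19,7],[31,3],[36,15],[38,3],[40,0],[42,15],[47,0]]
[[3,7],[15,0],[18,3],[19,7],[31,3],[36,15],[38,5],[42,15],[47,5],[48,0]]
[[3,7],[15,0],[18,3],[19,7],[31,3],[36,20],[42,15],[47,5],[48,0]]
[[0,15],[5,7],[15,0],[18,3],[19,7],[31,3],[36,20],[42,15],[47,5],[48,0]]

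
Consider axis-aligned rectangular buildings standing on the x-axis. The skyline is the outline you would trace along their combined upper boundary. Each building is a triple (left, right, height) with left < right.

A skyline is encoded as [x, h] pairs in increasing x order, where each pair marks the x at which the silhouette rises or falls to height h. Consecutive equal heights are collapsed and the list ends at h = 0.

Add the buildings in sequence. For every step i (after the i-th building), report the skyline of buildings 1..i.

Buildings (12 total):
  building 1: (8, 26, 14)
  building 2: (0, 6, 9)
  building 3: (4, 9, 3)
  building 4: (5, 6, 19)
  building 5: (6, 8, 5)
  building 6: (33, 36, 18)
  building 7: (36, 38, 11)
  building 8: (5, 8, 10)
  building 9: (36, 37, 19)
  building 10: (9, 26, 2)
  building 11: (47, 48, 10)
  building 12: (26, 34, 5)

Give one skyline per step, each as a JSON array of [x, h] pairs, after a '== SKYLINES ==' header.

== SKYLINES ==
[[8,14],[26,0]]
[[0,9],[6,0],[8,14],[26,0]]
[[0,9],[6,3],[8,14],[26,0]]
[[0,9],[5,19],[6,3],[8,14],[26,0]]
[[0,9],[5,19],[6,5],[8,14],[26,0]]
[[0,9],[5,19],[6,5],[8,14],[26,0],[33,18],[36,0]]
[[0,9],[5,19],[6,5],[8,14],[26,0],[33,18],[36,11],[38,0]]
[[0,9],[5,19],[6,10],[8,14],[26,0],[33,18],[36,11],[38,0]]
[[0,9],[5,19],[6,10],[8,14],[26,0],[33,18],[36,19],[37,11],[38,0]]
[[0,9],[5,19],[6,10],[8,14],[26,0],[33,18],[36,19],[37,11],[38,0]]
[[0,9],[5,19],[6,10],[8,14],[26,0],[33,18],[36,19],[37,11],[38,0],[47,10],[48,0]]
[[0,9],[5,19],[6,10],[8,14],[26,5],[33,18],[36,19],[37,11],[38,0],[47,10],[48,0]]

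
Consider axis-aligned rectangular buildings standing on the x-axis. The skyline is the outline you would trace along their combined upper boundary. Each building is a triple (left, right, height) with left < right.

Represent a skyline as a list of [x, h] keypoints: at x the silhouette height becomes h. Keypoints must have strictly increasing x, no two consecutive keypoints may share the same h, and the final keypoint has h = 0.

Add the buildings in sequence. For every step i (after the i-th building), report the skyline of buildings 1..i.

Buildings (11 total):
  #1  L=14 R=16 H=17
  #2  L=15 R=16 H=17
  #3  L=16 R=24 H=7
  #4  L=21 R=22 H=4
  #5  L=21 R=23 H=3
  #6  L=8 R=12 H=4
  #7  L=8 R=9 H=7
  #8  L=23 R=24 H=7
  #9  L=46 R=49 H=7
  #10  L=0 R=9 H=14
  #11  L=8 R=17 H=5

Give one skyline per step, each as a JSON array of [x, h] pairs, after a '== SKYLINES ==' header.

== SKYLINES ==
[[14,17],[16,0]]
[[14,17],[16,0]]
[[14,17],[16,7],[24,0]]
[[14,17],[16,7],[24,0]]
[[14,17],[16,7],[24,0]]
[[8,4],[12,0],[14,17],[16,7],[24,0]]
[[8,7],[9,4],[12,0],[14,17],[16,7],[24,0]]
[[8,7],[9,4],[12,0],[14,17],[16,7],[24,0]]
[[8,7],[9,4],[12,0],[14,17],[16,7],[24,0],[46,7],[49,0]]
[[0,14],[9,4],[12,0],[14,17],[16,7],[24,0],[46,7],[49,0]]
[[0,14],[9,5],[14,17],[16,7],[24,0],[46,7],[49,0]]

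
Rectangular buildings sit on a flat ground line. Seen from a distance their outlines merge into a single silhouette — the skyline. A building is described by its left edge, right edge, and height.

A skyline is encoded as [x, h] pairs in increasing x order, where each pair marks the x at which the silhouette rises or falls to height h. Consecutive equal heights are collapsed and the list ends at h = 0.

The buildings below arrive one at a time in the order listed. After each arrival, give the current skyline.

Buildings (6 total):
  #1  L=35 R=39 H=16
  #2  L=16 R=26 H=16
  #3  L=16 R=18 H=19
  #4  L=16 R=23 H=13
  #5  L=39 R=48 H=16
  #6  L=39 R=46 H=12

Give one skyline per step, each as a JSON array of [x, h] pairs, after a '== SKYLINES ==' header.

== SKYLINES ==
[[35,16],[39,0]]
[[16,16],[26,0],[35,16],[39,0]]
[[16,19],[18,16],[26,0],[35,16],[39,0]]
[[16,19],[18,16],[26,0],[35,16],[39,0]]
[[16,19],[18,16],[26,0],[35,16],[48,0]]
[[16,19],[18,16],[26,0],[35,16],[48,0]]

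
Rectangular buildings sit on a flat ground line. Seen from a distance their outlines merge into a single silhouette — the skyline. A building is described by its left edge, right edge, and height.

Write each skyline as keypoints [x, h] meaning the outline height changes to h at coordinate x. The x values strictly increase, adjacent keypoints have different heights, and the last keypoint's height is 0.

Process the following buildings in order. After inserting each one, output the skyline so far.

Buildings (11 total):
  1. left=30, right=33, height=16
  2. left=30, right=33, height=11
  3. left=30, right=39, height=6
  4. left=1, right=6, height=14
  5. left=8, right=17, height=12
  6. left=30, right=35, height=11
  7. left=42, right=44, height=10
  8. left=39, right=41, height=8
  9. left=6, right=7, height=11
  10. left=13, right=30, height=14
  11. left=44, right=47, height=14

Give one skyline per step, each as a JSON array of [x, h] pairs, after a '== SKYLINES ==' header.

== SKYLINES ==
[[30,16],[33,0]]
[[30,16],[33,0]]
[[30,16],[33,6],[39,0]]
[[1,14],[6,0],[30,16],[33,6],[39,0]]
[[1,14],[6,0],[8,12],[17,0],[30,16],[33,6],[39,0]]
[[1,14],[6,0],[8,12],[17,0],[30,16],[33,11],[35,6],[39,0]]
[[1,14],[6,0],[8,12],[17,0],[30,16],[33,11],[35,6],[39,0],[42,10],[44,0]]
[[1,14],[6,0],[8,12],[17,0],[30,16],[33,11],[35,6],[39,8],[41,0],[42,10],[44,0]]
[[1,14],[6,11],[7,0],[8,12],[17,0],[30,16],[33,11],[35,6],[39,8],[41,0],[42,10],[44,0]]
[[1,14],[6,11],[7,0],[8,12],[13,14],[30,16],[33,11],[35,6],[39,8],[41,0],[42,10],[44,0]]
[[1,14],[6,11],[7,0],[8,12],[13,14],[30,16],[33,11],[35,6],[39,8],[41,0],[42,10],[44,14],[47,0]]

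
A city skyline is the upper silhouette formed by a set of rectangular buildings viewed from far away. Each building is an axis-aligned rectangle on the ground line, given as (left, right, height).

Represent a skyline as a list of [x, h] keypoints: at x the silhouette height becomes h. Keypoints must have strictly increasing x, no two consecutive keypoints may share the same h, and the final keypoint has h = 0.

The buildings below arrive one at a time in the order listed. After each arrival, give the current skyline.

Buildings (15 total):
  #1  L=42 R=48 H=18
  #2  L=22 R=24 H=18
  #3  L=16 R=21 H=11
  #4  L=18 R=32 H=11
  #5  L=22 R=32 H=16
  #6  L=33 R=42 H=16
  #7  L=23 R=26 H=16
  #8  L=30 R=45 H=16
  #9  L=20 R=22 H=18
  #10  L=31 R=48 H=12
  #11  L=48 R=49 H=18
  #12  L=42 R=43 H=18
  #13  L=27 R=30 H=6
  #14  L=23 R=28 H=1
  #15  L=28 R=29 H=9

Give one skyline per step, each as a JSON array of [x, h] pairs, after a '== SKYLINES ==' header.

== SKYLINES ==
[[42,18],[48,0]]
[[22,18],[24,0],[42,18],[48,0]]
[[16,11],[21,0],[22,18],[24,0],[42,18],[48,0]]
[[16,11],[22,18],[24,11],[32,0],[42,18],[48,0]]
[[16,11],[22,18],[24,16],[32,0],[42,18],[48,0]]
[[16,11],[22,18],[24,16],[32,0],[33,16],[42,18],[48,0]]
[[16,11],[22,18],[24,16],[32,0],[33,16],[42,18],[48,0]]
[[16,11],[22,18],[24,16],[42,18],[48,0]]
[[16,11],[20,18],[24,16],[42,18],[48,0]]
[[16,11],[20,18],[24,16],[42,18],[48,0]]
[[16,11],[20,18],[24,16],[42,18],[49,0]]
[[16,11],[20,18],[24,16],[42,18],[49,0]]
[[16,11],[20,18],[24,16],[42,18],[49,0]]
[[16,11],[20,18],[24,16],[42,18],[49,0]]
[[16,11],[20,18],[24,16],[42,18],[49,0]]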